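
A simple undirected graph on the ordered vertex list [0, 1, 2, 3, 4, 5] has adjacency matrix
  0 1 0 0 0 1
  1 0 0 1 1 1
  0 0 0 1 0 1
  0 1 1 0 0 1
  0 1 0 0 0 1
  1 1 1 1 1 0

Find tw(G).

A width-2 tree decomposition is:
Bags: B1 = {1, 3, 5}  B2 = {2, 3, 5}  B3 = {0, 1, 5}  B4 = {1, 4, 5}
Tree: B1–B2, B1–B3, B3–B4
Each bag holds 3 vertices, so the decomposition has width 2, which upper-bounds the treewidth. Conversely, {0, 1, 5} is a clique of size 3, and the vertices of any clique must share a bag in every tree decomposition; so some bag has ≥ 3 vertices and tw(G) ≥ 2. The upper and lower bounds meet at 2, so that is the treewidth.

2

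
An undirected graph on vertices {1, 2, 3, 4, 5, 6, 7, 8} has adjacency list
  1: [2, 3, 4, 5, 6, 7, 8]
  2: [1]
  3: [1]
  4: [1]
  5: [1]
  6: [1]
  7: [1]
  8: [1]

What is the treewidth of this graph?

1

A width-1 tree decomposition is:
Bags: B1 = {1, 5}  B2 = {1, 7}  B3 = {1, 2}  B4 = {1, 4}  B5 = {1, 3}  B6 = {1, 6}  B7 = {1, 8}
Tree: B1–B2, B1–B3, B1–B4, B4–B5, B2–B6, B5–B7
Each bag holds 2 vertices, so the decomposition has width 1, which upper-bounds the treewidth. Any graph with an edge has treewidth ≥ 1, and G has the edge 1–5. Combining the bounds, tw(G) = 1.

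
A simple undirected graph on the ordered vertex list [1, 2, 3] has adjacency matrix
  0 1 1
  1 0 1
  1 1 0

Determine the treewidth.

A width-2 tree decomposition is:
Bags: B1 = {1, 2, 3}
Tree: (single bag)
With just one bag of size 3, the width is 3 − 1 = 2, so tw(G) ≤ 2. Conversely, {1, 2, 3} is a clique of size 3, and the vertices of any clique must share a bag in every tree decomposition; so some bag has ≥ 3 vertices and tw(G) ≥ 2. Combining the bounds, tw(G) = 2.

2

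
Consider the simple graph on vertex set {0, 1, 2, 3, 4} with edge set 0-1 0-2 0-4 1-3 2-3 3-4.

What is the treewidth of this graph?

A width-2 tree decomposition is:
Bags: B1 = {0, 3, 4}  B2 = {0, 1, 3}  B3 = {0, 2, 3}
Tree: B1–B2, B2–B3
The largest bag has 3 vertices, giving width 2; this decomposition certifies tw(G) ≤ 2. The edges 0–4–3–1–0 form a cycle, so G is not a tree and its treewidth is at least 2. Therefore the treewidth is 2.

2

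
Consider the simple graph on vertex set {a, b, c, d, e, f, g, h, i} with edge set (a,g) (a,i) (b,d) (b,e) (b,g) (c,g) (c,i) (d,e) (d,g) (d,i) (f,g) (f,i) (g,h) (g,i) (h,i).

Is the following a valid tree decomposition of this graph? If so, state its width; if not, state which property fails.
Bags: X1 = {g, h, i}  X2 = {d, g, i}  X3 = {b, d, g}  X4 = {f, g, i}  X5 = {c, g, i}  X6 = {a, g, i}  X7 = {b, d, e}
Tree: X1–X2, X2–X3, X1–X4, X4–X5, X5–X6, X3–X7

Vertex coverage: the bags together contain {a, b, c, d, e, f, g, h, i}, the full vertex set. Edge coverage: each edge of G has both endpoints in at least one bag. Running intersection: for every vertex, the bags containing it form a connected subtree. All three properties hold, so this is a valid tree decomposition of width max|bag| − 1 = 2, and hence tw(G) ≤ 2.

Yes; width 2.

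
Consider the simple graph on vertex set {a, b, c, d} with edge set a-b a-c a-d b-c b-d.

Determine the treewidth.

2

A width-2 tree decomposition is:
Bags: B1 = {a, b, d}  B2 = {a, b, c}
Tree: B1–B2
Each bag holds 3 vertices, so the decomposition has width 2, which upper-bounds the treewidth. Conversely, {a, b, d} is a clique of size 3, and the vertices of any clique must share a bag in every tree decomposition; so some bag has ≥ 3 vertices and tw(G) ≥ 2. The upper and lower bounds meet at 2, so that is the treewidth.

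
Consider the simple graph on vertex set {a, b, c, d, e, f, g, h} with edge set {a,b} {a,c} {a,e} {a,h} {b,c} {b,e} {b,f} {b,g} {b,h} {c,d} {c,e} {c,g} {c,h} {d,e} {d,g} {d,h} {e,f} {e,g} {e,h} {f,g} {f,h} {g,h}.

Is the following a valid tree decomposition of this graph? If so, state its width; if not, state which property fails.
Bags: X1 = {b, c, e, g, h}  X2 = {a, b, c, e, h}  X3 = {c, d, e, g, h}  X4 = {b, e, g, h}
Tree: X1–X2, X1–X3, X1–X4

No — vertex f appears in no bag.

A tree decomposition must satisfy three properties: every vertex lies in some bag; for every edge, both endpoints lie together in some bag; and for every vertex, the bags containing it form a connected subtree. Here vertex f appears in no bag, so the decomposition is invalid.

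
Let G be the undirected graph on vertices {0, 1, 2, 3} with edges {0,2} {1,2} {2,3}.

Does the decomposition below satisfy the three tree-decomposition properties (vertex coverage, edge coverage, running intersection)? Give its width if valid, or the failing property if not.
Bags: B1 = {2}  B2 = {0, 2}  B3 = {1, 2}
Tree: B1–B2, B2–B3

No — vertex 3 appears in no bag.

A tree decomposition must satisfy three properties: every vertex lies in some bag; for every edge, both endpoints lie together in some bag; and for every vertex, the bags containing it form a connected subtree. Here vertex 3 appears in no bag, so the decomposition is invalid.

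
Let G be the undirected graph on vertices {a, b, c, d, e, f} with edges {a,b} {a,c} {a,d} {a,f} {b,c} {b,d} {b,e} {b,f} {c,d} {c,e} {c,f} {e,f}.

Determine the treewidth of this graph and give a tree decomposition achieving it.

Every bag has size at most 4, so the width is 4 − 1 = 3 and tw(G) ≤ 3. Conversely, {a, b, c, d} is a clique of size 4, and the vertices of any clique must share a bag in every tree decomposition; so some bag has ≥ 4 vertices and tw(G) ≥ 3. The upper and lower bounds meet at 3, so that is the treewidth.

Treewidth 3.
One optimal decomposition is:
Bags: B1 = {a, b, c, f}  B2 = {b, c, e, f}  B3 = {a, b, c, d}
Tree: B1–B2, B1–B3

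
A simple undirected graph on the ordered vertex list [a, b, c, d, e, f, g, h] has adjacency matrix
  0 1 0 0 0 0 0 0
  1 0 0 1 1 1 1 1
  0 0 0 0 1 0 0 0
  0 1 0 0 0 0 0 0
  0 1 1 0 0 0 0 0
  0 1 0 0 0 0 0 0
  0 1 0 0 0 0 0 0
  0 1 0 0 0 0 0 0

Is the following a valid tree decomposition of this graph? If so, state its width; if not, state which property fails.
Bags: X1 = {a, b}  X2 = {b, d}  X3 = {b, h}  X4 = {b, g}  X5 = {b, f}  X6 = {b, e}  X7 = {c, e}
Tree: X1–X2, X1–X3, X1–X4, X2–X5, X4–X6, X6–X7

Vertex coverage: the bags together contain {a, b, c, d, e, f, g, h}, the full vertex set. Edge coverage: each edge of G has both endpoints in at least one bag. Running intersection: for every vertex, the bags containing it form a connected subtree. All three properties hold, so this is a valid tree decomposition of width max|bag| − 1 = 1, and hence tw(G) ≤ 1.

Yes; width 1.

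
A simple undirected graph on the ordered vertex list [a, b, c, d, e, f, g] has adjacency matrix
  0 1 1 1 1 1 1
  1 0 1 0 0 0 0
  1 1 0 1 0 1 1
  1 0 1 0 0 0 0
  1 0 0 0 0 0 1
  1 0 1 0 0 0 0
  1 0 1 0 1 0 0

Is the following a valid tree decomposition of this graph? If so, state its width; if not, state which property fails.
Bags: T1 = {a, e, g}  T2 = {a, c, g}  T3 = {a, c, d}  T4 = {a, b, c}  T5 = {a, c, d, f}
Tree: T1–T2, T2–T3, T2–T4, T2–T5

A tree decomposition must satisfy three properties: every vertex lies in some bag; for every edge, both endpoints lie together in some bag; and for every vertex, the bags containing it form a connected subtree. Here bags containing vertex d are not connected in the tree, so the decomposition is invalid.

No — bags containing vertex d are not connected in the tree.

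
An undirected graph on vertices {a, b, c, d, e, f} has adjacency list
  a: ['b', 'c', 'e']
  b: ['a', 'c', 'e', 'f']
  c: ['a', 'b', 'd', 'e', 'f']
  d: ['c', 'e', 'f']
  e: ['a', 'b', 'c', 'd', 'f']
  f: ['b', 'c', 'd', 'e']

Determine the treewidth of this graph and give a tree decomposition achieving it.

The largest bag has 4 vertices, giving width 3; this decomposition certifies tw(G) ≤ 3. Conversely, {a, b, c, e} is a clique of size 4, and the vertices of any clique must share a bag in every tree decomposition; so some bag has ≥ 4 vertices and tw(G) ≥ 3. Combining the bounds, tw(G) = 3.

Treewidth 3.
Bags: B1 = {a, b, c, e}  B2 = {b, c, e, f}  B3 = {c, d, e, f}
Tree: B1–B2, B2–B3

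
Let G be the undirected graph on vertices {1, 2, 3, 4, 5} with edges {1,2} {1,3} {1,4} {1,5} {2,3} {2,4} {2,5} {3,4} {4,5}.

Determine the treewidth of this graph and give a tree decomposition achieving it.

Every bag has size at most 4, so the width is 4 − 1 = 3 and tw(G) ≤ 3. Conversely, {1, 2, 3, 4} is a clique of size 4, and the vertices of any clique must share a bag in every tree decomposition; so some bag has ≥ 4 vertices and tw(G) ≥ 3. Hence tw(G) = 3 exactly.

Treewidth 3.
One such decomposition:
Bags: B1 = {1, 2, 4, 5}  B2 = {1, 2, 3, 4}
Tree: B1–B2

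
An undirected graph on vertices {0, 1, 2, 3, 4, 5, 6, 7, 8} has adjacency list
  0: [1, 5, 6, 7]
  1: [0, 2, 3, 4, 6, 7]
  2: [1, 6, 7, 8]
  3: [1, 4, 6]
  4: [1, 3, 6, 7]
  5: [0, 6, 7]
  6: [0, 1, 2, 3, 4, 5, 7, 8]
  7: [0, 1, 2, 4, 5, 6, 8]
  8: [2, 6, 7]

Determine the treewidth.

3

A width-3 tree decomposition is:
Bags: B1 = {0, 5, 6, 7}  B2 = {0, 1, 6, 7}  B3 = {1, 4, 6, 7}  B4 = {1, 3, 4, 6}  B5 = {1, 2, 6, 7}  B6 = {2, 6, 7, 8}
Tree: B1–B2, B2–B3, B3–B4, B3–B5, B5–B6
Each bag holds 4 vertices, so the decomposition has width 3, which upper-bounds the treewidth. On the other hand G contains the 4-clique {1, 3, 4, 6}. A clique must lie in a single bag of any decomposition, so no decomposition can have width below 3. Hence tw(G) = 3 exactly.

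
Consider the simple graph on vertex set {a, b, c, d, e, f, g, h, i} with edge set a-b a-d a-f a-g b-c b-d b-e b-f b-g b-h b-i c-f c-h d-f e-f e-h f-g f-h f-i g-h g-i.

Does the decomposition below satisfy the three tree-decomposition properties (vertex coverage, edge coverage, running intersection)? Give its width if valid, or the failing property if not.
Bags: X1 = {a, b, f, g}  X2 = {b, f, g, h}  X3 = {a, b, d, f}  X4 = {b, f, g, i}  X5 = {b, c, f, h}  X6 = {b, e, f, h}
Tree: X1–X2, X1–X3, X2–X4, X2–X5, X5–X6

Checking the three conditions: (i) the bags cover all of {a, b, c, d, e, f, g, h, i}; (ii) for each edge, some bag contains both endpoints; (iii) the bags containing any fixed vertex form a subtree. All hold, so the decomposition is valid with width 4 − 1 = 3.

Yes; width 3.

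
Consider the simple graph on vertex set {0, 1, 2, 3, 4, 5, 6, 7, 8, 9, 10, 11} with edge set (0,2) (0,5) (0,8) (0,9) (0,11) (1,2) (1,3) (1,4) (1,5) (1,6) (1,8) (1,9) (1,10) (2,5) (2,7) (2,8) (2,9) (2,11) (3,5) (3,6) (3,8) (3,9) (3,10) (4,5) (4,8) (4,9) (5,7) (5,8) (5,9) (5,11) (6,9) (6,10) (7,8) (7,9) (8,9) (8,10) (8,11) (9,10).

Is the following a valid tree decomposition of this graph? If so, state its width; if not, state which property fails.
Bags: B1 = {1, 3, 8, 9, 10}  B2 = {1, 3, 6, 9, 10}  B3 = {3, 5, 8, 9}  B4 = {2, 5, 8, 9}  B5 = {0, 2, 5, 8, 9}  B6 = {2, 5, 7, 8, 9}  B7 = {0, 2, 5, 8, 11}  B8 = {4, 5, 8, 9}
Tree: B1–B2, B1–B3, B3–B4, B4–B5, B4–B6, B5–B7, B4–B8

No — edge (1,5) lies in no bag.

A tree decomposition must satisfy three properties: every vertex lies in some bag; for every edge, both endpoints lie together in some bag; and for every vertex, the bags containing it form a connected subtree. Here edge (1,5) lies in no bag, so the decomposition is invalid.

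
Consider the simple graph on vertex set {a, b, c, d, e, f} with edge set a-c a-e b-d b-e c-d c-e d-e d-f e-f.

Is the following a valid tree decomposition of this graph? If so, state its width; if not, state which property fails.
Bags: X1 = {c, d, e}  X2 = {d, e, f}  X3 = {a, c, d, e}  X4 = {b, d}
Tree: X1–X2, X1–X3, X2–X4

A tree decomposition must satisfy three properties: every vertex lies in some bag; for every edge, both endpoints lie together in some bag; and for every vertex, the bags containing it form a connected subtree. Here edge (e,b) lies in no bag, so the decomposition is invalid.

No — edge (e,b) lies in no bag.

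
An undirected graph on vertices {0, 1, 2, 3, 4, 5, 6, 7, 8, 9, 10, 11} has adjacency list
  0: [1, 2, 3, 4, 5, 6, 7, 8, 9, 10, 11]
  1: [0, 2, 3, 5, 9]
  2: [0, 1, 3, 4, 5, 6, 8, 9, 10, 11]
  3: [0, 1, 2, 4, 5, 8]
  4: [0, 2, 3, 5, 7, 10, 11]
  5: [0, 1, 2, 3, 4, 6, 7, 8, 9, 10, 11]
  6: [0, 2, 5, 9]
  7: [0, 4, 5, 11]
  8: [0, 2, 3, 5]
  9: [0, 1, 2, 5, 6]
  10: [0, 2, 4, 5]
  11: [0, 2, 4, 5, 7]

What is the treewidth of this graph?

A width-4 tree decomposition is:
Bags: B1 = {0, 2, 3, 5, 8}  B2 = {0, 2, 3, 4, 5}  B3 = {0, 2, 4, 5, 11}  B4 = {0, 4, 5, 7, 11}  B5 = {0, 1, 2, 3, 5}  B6 = {0, 1, 2, 5, 9}  B7 = {0, 2, 4, 5, 10}  B8 = {0, 2, 5, 6, 9}
Tree: B1–B2, B2–B3, B3–B4, B2–B5, B5–B6, B2–B7, B6–B8
Each bag holds 5 vertices, so the decomposition has width 4, which upper-bounds the treewidth. Conversely, {0, 2, 3, 5, 8} is a clique of size 5, and the vertices of any clique must share a bag in every tree decomposition; so some bag has ≥ 5 vertices and tw(G) ≥ 4. The upper and lower bounds meet at 4, so that is the treewidth.

4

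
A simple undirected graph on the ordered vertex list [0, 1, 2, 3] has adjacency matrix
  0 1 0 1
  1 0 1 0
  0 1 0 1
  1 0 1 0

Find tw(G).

A width-2 tree decomposition is:
Bags: B1 = {0, 1, 3}  B2 = {1, 2, 3}
Tree: B1–B2
Every bag has size at most 3, so the width is 3 − 1 = 2 and tw(G) ≤ 2. Since 1–0–3–2–1 is a cycle in G, G is not acyclic. Forests are exactly the graphs of treewidth ≤ 1, so tw(G) ≥ 2. The upper and lower bounds meet at 2, so that is the treewidth.

2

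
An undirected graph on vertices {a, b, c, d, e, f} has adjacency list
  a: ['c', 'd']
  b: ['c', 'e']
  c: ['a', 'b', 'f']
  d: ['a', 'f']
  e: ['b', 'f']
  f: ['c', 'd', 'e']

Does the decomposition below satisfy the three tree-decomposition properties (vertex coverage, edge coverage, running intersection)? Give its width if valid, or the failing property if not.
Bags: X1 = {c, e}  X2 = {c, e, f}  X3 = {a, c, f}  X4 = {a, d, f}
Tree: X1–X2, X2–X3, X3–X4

No — vertex b appears in no bag.

A tree decomposition must satisfy three properties: every vertex lies in some bag; for every edge, both endpoints lie together in some bag; and for every vertex, the bags containing it form a connected subtree. Here vertex b appears in no bag, so the decomposition is invalid.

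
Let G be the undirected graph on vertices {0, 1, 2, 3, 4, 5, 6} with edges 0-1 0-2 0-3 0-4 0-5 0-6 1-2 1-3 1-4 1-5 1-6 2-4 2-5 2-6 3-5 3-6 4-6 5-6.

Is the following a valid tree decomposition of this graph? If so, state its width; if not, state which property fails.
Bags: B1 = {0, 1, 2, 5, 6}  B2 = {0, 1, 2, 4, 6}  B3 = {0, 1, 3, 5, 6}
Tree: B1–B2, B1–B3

Every vertex of G appears in some bag (union = {0, 1, 2, 3, 4, 5, 6}); every edge is covered by a bag; and for each vertex v the set of bags containing v is connected in the bag tree. The decomposition is therefore valid. The largest bag has 5 vertices, so the width is 4.

Yes; width 4.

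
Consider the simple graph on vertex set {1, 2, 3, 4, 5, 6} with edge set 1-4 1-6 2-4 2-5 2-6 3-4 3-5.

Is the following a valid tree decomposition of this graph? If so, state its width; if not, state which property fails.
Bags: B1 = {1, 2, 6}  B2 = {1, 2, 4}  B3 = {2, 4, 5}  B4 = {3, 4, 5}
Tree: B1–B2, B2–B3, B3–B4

Vertex coverage: the bags together contain {1, 2, 3, 4, 5, 6}, the full vertex set. Edge coverage: each edge of G has both endpoints in at least one bag. Running intersection: for every vertex, the bags containing it form a connected subtree. All three properties hold, so this is a valid tree decomposition of width max|bag| − 1 = 2, and hence tw(G) ≤ 2.

Yes; width 2.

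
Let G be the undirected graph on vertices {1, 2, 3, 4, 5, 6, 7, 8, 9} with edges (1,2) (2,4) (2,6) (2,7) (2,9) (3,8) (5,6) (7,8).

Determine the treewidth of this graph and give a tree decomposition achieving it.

The largest bag has 2 vertices, giving width 1; this decomposition certifies tw(G) ≤ 1. Since G has at least one edge (e.g. 8–3), it is not an edgeless graph, so tw(G) ≥ 1. The upper and lower bounds meet at 1, so that is the treewidth.

Treewidth 1.
One such decomposition:
Bags: B1 = {3, 8}  B2 = {7, 8}  B3 = {2, 7}  B4 = {2, 6}  B5 = {2, 9}  B6 = {1, 2}  B7 = {2, 4}  B8 = {5, 6}
Tree: B1–B2, B2–B3, B3–B4, B4–B5, B3–B6, B5–B7, B4–B8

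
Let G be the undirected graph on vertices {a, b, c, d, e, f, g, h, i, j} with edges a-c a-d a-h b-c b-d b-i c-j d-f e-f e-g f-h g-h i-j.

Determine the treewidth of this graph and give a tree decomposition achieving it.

Every bag has size at most 3, so the width is 3 − 1 = 2 and tw(G) ≤ 2. Since g–e–f–h–g is a cycle in G, G is not acyclic. Forests are exactly the graphs of treewidth ≤ 1, so tw(G) ≥ 2. Hence tw(G) = 2 exactly.

Treewidth 2.
Bags: B1 = {e, g, h}  B2 = {e, f, h}  B3 = {a, f, h}  B4 = {a, d, f}  B5 = {a, c, d}  B6 = {b, c, d}  B7 = {b, c, j}  B8 = {b, i, j}
Tree: B1–B2, B2–B3, B3–B4, B4–B5, B5–B6, B6–B7, B7–B8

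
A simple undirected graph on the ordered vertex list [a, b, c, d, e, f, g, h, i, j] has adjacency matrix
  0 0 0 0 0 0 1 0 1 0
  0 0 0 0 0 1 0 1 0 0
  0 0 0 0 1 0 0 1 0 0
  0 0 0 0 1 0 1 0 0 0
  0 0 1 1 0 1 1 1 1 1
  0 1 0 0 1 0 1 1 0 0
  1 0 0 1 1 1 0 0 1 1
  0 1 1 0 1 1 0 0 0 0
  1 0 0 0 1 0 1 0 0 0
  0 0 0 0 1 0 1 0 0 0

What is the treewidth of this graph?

2

A width-2 tree decomposition is:
Bags: B1 = {e, g, i}  B2 = {e, f, g}  B3 = {e, f, h}  B4 = {a, g, i}  B5 = {c, e, h}  B6 = {b, f, h}  B7 = {d, e, g}  B8 = {e, g, j}
Tree: B1–B2, B2–B3, B1–B4, B3–B5, B3–B6, B2–B7, B1–B8
Every bag has size at most 3, so the width is 3 − 1 = 2 and tw(G) ≤ 2. For the lower bound, the 3 vertices {d, e, g} are pairwise adjacent, and any tree decomposition puts a clique entirely inside one bag — forcing width ≥ 2. The upper and lower bounds meet at 2, so that is the treewidth.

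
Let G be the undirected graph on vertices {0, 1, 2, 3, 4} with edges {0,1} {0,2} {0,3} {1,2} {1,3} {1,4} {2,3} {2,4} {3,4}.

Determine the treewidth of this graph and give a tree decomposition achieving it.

Treewidth 3.
One such decomposition:
Bags: B1 = {0, 1, 2, 3}  B2 = {1, 2, 3, 4}
Tree: B1–B2

The largest bag has 4 vertices, giving width 3; this decomposition certifies tw(G) ≤ 3. For the lower bound, the 4 vertices {0, 1, 2, 3} are pairwise adjacent, and any tree decomposition puts a clique entirely inside one bag — forcing width ≥ 3. Hence tw(G) = 3 exactly.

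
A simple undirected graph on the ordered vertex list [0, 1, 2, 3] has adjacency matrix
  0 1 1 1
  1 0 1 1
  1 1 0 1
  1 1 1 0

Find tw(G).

3

A width-3 tree decomposition is:
Bags: B1 = {0, 1, 2, 3}
Tree: (single bag)
With just one bag of size 4, the width is 4 − 1 = 3, so tw(G) ≤ 3. Conversely, {0, 1, 2, 3} is a clique of size 4, and the vertices of any clique must share a bag in every tree decomposition; so some bag has ≥ 4 vertices and tw(G) ≥ 3. Combining the bounds, tw(G) = 3.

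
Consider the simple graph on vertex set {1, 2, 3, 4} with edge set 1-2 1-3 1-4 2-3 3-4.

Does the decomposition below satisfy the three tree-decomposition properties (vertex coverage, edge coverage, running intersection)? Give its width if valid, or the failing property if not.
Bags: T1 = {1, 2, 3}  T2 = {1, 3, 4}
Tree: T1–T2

Yes; width 2.

Vertex coverage: the bags together contain {1, 2, 3, 4}, the full vertex set. Edge coverage: each edge of G has both endpoints in at least one bag. Running intersection: for every vertex, the bags containing it form a connected subtree. All three properties hold, so this is a valid tree decomposition of width max|bag| − 1 = 2, and hence tw(G) ≤ 2.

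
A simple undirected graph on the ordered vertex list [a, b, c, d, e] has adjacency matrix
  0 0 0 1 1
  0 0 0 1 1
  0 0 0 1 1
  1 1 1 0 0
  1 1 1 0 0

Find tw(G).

A width-2 tree decomposition is:
Bags: B1 = {b, d, e}  B2 = {a, d, e}  B3 = {c, d, e}
Tree: B1–B2, B2–B3
Each bag holds 3 vertices, so the decomposition has width 2, which upper-bounds the treewidth. Since b–e–a–d–b is a cycle in G, G is not acyclic. Forests are exactly the graphs of treewidth ≤ 1, so tw(G) ≥ 2. Hence tw(G) = 2 exactly.

2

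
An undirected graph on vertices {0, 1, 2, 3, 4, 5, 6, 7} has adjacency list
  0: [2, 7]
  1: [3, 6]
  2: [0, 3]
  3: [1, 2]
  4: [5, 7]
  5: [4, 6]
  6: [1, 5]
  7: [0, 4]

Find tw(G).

A width-2 tree decomposition is:
Bags: B1 = {1, 3, 6}  B2 = {2, 3, 6}  B3 = {0, 2, 6}  B4 = {0, 6, 7}  B5 = {4, 6, 7}  B6 = {4, 5, 6}
Tree: B1–B2, B2–B3, B3–B4, B4–B5, B5–B6
Every bag has size at most 3, so the width is 3 − 1 = 2 and tw(G) ≤ 2. Since 6–1–3–2–0–7–4–5–6 is a cycle in G, G is not acyclic. Forests are exactly the graphs of treewidth ≤ 1, so tw(G) ≥ 2. Therefore the treewidth is 2.

2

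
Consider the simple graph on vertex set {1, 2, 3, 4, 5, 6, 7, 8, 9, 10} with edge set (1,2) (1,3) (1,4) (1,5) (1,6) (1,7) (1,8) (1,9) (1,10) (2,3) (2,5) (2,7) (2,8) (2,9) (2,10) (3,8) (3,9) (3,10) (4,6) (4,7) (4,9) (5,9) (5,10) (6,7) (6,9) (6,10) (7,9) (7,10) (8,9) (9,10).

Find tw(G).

A width-4 tree decomposition is:
Bags: B1 = {1, 2, 7, 9, 10}  B2 = {1, 6, 7, 9, 10}  B3 = {1, 2, 3, 9, 10}  B4 = {1, 2, 5, 9, 10}  B5 = {1, 2, 3, 8, 9}  B6 = {1, 4, 6, 7, 9}
Tree: B1–B2, B1–B3, B3–B4, B3–B5, B2–B6
Each bag holds 5 vertices, so the decomposition has width 4, which upper-bounds the treewidth. Conversely, {1, 2, 3, 8, 9} is a clique of size 5, and the vertices of any clique must share a bag in every tree decomposition; so some bag has ≥ 5 vertices and tw(G) ≥ 4. Hence tw(G) = 4 exactly.

4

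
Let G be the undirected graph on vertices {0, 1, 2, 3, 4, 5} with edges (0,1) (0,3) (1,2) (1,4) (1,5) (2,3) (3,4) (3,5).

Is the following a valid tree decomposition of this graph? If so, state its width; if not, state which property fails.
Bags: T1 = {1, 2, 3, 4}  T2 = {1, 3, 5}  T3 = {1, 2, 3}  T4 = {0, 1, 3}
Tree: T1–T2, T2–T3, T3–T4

A tree decomposition must satisfy three properties: every vertex lies in some bag; for every edge, both endpoints lie together in some bag; and for every vertex, the bags containing it form a connected subtree. Here bags containing vertex 2 are not connected in the tree, so the decomposition is invalid.

No — bags containing vertex 2 are not connected in the tree.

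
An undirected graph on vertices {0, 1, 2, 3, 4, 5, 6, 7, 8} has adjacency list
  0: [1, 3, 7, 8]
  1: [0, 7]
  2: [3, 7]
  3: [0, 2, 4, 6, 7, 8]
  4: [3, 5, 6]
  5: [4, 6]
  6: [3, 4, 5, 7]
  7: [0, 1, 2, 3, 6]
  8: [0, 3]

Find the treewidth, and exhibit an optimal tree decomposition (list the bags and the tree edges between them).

Treewidth 2.
One such decomposition:
Bags: B1 = {3, 4, 6}  B2 = {4, 5, 6}  B3 = {3, 6, 7}  B4 = {2, 3, 7}  B5 = {0, 3, 7}  B6 = {0, 3, 8}  B7 = {0, 1, 7}
Tree: B1–B2, B1–B3, B3–B4, B3–B5, B5–B6, B5–B7

Every bag has size at most 3, so the width is 3 − 1 = 2 and tw(G) ≤ 2. On the other hand G contains the 3-clique {0, 1, 7}. A clique must lie in a single bag of any decomposition, so no decomposition can have width below 2. Hence tw(G) = 2 exactly.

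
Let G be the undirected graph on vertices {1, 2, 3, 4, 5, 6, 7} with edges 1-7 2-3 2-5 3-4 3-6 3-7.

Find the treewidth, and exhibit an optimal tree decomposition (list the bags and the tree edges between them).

The largest bag has 2 vertices, giving width 1; this decomposition certifies tw(G) ≤ 1. Any graph with an edge has treewidth ≥ 1, and G has the edge 2–3. Hence tw(G) = 1 exactly.

Treewidth 1.
Bags: B1 = {2, 3}  B2 = {3, 7}  B3 = {1, 7}  B4 = {3, 4}  B5 = {2, 5}  B6 = {3, 6}
Tree: B1–B2, B2–B3, B2–B4, B1–B5, B2–B6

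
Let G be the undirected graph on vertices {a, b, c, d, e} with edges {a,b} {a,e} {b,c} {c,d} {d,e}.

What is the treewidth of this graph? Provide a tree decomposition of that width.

Each bag holds 3 vertices, so the decomposition has width 2, which upper-bounds the treewidth. For the lower bound, G contains the cycle b–a–e–d–c–b, so G is not a forest; only forests have treewidth ≤ 1, hence tw(G) ≥ 2. The upper and lower bounds meet at 2, so that is the treewidth.

Treewidth 2.
Bags: B1 = {a, b, e}  B2 = {b, d, e}  B3 = {b, c, d}
Tree: B1–B2, B2–B3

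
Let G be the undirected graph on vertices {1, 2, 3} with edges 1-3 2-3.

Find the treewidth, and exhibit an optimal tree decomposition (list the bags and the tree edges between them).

The largest bag has 2 vertices, giving width 1; this decomposition certifies tw(G) ≤ 1. G has an edge, so its treewidth is at least 1. Combining the bounds, tw(G) = 1.

Treewidth 1.
Bags: B1 = {1, 3}  B2 = {2, 3}
Tree: B1–B2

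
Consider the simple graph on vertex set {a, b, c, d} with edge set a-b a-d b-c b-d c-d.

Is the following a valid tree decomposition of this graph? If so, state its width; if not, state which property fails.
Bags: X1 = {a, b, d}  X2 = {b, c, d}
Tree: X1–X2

Yes; width 2.

Checking the three conditions: (i) the bags cover all of {a, b, c, d}; (ii) for each edge, some bag contains both endpoints; (iii) the bags containing any fixed vertex form a subtree. All hold, so the decomposition is valid with width 3 − 1 = 2.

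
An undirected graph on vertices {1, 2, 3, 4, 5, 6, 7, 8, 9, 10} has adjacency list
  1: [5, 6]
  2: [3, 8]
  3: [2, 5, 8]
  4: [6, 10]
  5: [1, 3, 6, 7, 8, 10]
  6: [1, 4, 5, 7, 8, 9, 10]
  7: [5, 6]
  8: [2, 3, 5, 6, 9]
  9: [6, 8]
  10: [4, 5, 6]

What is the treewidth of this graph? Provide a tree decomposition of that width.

Every bag has size at most 3, so the width is 3 − 1 = 2 and tw(G) ≤ 2. For the lower bound, the 3 vertices {2, 3, 8} are pairwise adjacent, and any tree decomposition puts a clique entirely inside one bag — forcing width ≥ 2. Combining the bounds, tw(G) = 2.

Treewidth 2.
One such decomposition:
Bags: B1 = {3, 5, 8}  B2 = {2, 3, 8}  B3 = {5, 6, 8}  B4 = {5, 6, 10}  B5 = {1, 5, 6}  B6 = {6, 8, 9}  B7 = {5, 6, 7}  B8 = {4, 6, 10}
Tree: B1–B2, B1–B3, B3–B4, B4–B5, B3–B6, B4–B7, B4–B8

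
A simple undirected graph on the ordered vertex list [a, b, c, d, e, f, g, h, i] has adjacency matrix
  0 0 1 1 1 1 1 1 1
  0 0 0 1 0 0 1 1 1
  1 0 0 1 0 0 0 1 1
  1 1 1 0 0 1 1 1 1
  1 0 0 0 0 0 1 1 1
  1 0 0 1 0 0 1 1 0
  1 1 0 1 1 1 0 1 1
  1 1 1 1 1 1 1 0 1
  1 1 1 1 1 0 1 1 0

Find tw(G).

A width-4 tree decomposition is:
Bags: B1 = {a, d, f, g, h}  B2 = {a, d, g, h, i}  B3 = {a, e, g, h, i}  B4 = {a, c, d, h, i}  B5 = {b, d, g, h, i}
Tree: B1–B2, B2–B3, B2–B4, B2–B5
Each bag holds 5 vertices, so the decomposition has width 4, which upper-bounds the treewidth. On the other hand G contains the 5-clique {a, d, f, g, h}. A clique must lie in a single bag of any decomposition, so no decomposition can have width below 4. Hence tw(G) = 4 exactly.

4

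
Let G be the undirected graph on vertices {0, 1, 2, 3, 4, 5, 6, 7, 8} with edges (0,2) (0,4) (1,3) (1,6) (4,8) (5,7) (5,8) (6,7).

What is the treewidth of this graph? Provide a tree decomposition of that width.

The largest bag has 2 vertices, giving width 1; this decomposition certifies tw(G) ≤ 1. Since G has at least one edge (e.g. 2–0), it is not an edgeless graph, so tw(G) ≥ 1. Therefore the treewidth is 1.

Treewidth 1.
One optimal decomposition is:
Bags: B1 = {0, 2}  B2 = {0, 4}  B3 = {4, 8}  B4 = {5, 8}  B5 = {5, 7}  B6 = {6, 7}  B7 = {1, 6}  B8 = {1, 3}
Tree: B1–B2, B2–B3, B3–B4, B4–B5, B5–B6, B6–B7, B7–B8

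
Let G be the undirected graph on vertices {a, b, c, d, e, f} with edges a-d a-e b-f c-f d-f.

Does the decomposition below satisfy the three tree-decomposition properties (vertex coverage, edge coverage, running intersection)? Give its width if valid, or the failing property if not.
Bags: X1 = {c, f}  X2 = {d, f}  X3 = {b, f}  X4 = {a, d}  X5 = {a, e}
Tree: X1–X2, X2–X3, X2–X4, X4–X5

Vertex coverage: the bags together contain {a, b, c, d, e, f}, the full vertex set. Edge coverage: each edge of G has both endpoints in at least one bag. Running intersection: for every vertex, the bags containing it form a connected subtree. All three properties hold, so this is a valid tree decomposition of width max|bag| − 1 = 1, and hence tw(G) ≤ 1.

Yes; width 1.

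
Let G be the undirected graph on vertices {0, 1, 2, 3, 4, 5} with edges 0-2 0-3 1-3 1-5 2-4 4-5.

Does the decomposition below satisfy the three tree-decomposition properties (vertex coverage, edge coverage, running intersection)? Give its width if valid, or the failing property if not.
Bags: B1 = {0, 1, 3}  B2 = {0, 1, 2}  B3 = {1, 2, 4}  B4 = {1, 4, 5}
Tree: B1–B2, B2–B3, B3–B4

Vertex coverage: the bags together contain {0, 1, 2, 3, 4, 5}, the full vertex set. Edge coverage: each edge of G has both endpoints in at least one bag. Running intersection: for every vertex, the bags containing it form a connected subtree. All three properties hold, so this is a valid tree decomposition of width max|bag| − 1 = 2, and hence tw(G) ≤ 2.

Yes; width 2.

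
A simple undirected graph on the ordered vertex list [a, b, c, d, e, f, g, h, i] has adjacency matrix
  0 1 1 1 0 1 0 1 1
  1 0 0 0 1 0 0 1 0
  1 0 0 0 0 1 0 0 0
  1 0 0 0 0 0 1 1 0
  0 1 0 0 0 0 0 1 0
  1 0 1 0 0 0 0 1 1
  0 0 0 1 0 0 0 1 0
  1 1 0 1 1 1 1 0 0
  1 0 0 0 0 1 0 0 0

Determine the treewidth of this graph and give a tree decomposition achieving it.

The largest bag has 3 vertices, giving width 2; this decomposition certifies tw(G) ≤ 2. For the lower bound, the 3 vertices {d, g, h} are pairwise adjacent, and any tree decomposition puts a clique entirely inside one bag — forcing width ≥ 2. Therefore the treewidth is 2.

Treewidth 2.
One such decomposition:
Bags: B1 = {a, f, h}  B2 = {a, c, f}  B3 = {a, d, h}  B4 = {a, b, h}  B5 = {d, g, h}  B6 = {a, f, i}  B7 = {b, e, h}
Tree: B1–B2, B1–B3, B3–B4, B3–B5, B1–B6, B4–B7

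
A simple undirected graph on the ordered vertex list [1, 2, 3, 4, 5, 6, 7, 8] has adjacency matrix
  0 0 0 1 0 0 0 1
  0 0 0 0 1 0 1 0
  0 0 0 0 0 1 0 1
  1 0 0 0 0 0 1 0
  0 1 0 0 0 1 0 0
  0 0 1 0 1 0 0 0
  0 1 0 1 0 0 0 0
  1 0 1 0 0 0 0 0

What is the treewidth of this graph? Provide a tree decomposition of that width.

Treewidth 2.
Bags: B1 = {1, 4, 8}  B2 = {4, 7, 8}  B3 = {2, 7, 8}  B4 = {2, 5, 8}  B5 = {5, 6, 8}  B6 = {3, 6, 8}
Tree: B1–B2, B2–B3, B3–B4, B4–B5, B5–B6

Each bag holds 3 vertices, so the decomposition has width 2, which upper-bounds the treewidth. For the lower bound, G contains the cycle 8–1–4–7–2–5–6–3–8, so G is not a forest; only forests have treewidth ≤ 1, hence tw(G) ≥ 2. Therefore the treewidth is 2.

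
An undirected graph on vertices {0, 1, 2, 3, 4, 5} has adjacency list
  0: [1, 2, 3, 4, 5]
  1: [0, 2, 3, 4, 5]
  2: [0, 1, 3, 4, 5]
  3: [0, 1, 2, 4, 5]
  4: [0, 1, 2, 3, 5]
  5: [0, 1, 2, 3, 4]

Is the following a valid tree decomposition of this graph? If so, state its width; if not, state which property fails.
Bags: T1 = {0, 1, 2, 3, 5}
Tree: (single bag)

No — vertex 4 appears in no bag.

A tree decomposition must satisfy three properties: every vertex lies in some bag; for every edge, both endpoints lie together in some bag; and for every vertex, the bags containing it form a connected subtree. Here vertex 4 appears in no bag, so the decomposition is invalid.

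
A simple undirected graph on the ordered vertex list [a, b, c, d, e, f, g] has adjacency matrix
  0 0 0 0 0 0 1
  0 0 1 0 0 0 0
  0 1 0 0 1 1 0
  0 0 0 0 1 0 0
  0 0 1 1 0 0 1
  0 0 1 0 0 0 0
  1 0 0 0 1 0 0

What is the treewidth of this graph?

A width-1 tree decomposition is:
Bags: B1 = {c, e}  B2 = {e, g}  B3 = {b, c}  B4 = {a, g}  B5 = {c, f}  B6 = {d, e}
Tree: B1–B2, B1–B3, B2–B4, B1–B5, B1–B6
Every bag has size at most 2, so the width is 2 − 1 = 1 and tw(G) ≤ 1. Since G has at least one edge (e.g. e–c), it is not an edgeless graph, so tw(G) ≥ 1. Combining the bounds, tw(G) = 1.

1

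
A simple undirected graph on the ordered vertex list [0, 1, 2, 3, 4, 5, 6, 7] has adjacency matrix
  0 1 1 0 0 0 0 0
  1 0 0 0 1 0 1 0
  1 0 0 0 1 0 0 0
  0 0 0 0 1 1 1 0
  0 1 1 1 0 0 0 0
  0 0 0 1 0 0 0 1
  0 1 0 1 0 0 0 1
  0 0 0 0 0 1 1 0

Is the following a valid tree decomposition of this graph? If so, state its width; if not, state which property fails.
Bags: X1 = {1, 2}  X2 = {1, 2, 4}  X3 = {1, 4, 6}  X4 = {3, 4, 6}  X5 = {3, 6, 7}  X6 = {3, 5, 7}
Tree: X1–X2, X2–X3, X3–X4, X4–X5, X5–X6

No — vertex 0 appears in no bag.

A tree decomposition must satisfy three properties: every vertex lies in some bag; for every edge, both endpoints lie together in some bag; and for every vertex, the bags containing it form a connected subtree. Here vertex 0 appears in no bag, so the decomposition is invalid.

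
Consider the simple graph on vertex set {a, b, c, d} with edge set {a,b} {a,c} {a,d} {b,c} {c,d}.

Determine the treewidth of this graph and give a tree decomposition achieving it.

The largest bag has 3 vertices, giving width 2; this decomposition certifies tw(G) ≤ 2. On the other hand G contains the 3-clique {a, c, d}. A clique must lie in a single bag of any decomposition, so no decomposition can have width below 2. Therefore the treewidth is 2.

Treewidth 2.
Bags: B1 = {a, b, c}  B2 = {a, c, d}
Tree: B1–B2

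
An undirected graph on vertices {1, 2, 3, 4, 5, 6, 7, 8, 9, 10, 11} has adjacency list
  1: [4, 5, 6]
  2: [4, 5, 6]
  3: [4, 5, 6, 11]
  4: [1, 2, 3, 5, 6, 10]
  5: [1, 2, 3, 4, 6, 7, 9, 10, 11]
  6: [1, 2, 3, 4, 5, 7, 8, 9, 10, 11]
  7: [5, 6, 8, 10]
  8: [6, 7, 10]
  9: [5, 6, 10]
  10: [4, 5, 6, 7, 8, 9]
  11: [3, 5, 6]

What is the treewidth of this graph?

A width-3 tree decomposition is:
Bags: B1 = {4, 5, 6, 10}  B2 = {5, 6, 9, 10}  B3 = {2, 4, 5, 6}  B4 = {5, 6, 7, 10}  B5 = {1, 4, 5, 6}  B6 = {3, 4, 5, 6}  B7 = {3, 5, 6, 11}  B8 = {6, 7, 8, 10}
Tree: B1–B2, B1–B3, B1–B4, B3–B5, B3–B6, B6–B7, B4–B8
Each bag holds 4 vertices, so the decomposition has width 3, which upper-bounds the treewidth. On the other hand G contains the 4-clique {6, 7, 8, 10}. A clique must lie in a single bag of any decomposition, so no decomposition can have width below 3. Hence tw(G) = 3 exactly.

3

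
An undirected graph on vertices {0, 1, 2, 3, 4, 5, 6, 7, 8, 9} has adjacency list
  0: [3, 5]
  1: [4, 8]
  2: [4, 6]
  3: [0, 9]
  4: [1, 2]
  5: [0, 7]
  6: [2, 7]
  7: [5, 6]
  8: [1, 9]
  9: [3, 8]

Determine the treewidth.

A width-2 tree decomposition is:
Bags: B1 = {5, 6, 7}  B2 = {2, 5, 6}  B3 = {2, 4, 5}  B4 = {1, 4, 5}  B5 = {1, 5, 8}  B6 = {5, 8, 9}  B7 = {3, 5, 9}  B8 = {0, 3, 5}
Tree: B1–B2, B2–B3, B3–B4, B4–B5, B5–B6, B6–B7, B7–B8
Every bag has size at most 3, so the width is 3 − 1 = 2 and tw(G) ≤ 2. The edges 5–7–6–2–4–1–8–9–3–0–5 form a cycle, so G is not a tree and its treewidth is at least 2. The upper and lower bounds meet at 2, so that is the treewidth.

2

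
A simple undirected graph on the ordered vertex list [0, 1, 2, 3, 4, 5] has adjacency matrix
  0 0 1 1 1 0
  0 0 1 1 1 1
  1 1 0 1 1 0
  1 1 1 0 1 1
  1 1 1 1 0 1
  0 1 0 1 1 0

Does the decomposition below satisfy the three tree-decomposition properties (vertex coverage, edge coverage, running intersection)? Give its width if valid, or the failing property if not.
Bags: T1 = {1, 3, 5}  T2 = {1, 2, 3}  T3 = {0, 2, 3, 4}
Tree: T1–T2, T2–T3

No — edge (5,4) lies in no bag.

A tree decomposition must satisfy three properties: every vertex lies in some bag; for every edge, both endpoints lie together in some bag; and for every vertex, the bags containing it form a connected subtree. Here edge (5,4) lies in no bag, so the decomposition is invalid.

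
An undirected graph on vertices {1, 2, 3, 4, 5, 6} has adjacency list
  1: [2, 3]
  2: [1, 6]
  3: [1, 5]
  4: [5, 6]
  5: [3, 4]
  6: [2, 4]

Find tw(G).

A width-2 tree decomposition is:
Bags: B1 = {4, 5, 6}  B2 = {3, 5, 6}  B3 = {1, 3, 6}  B4 = {1, 2, 6}
Tree: B1–B2, B2–B3, B3–B4
Each bag holds 3 vertices, so the decomposition has width 2, which upper-bounds the treewidth. The edges 6–4–5–3–1–2–6 form a cycle, so G is not a tree and its treewidth is at least 2. Combining the bounds, tw(G) = 2.

2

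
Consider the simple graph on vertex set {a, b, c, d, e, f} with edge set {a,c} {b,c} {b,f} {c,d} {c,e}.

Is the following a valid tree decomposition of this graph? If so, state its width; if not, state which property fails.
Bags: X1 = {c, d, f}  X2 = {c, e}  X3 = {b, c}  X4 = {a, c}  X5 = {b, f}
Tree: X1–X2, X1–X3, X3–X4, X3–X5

A tree decomposition must satisfy three properties: every vertex lies in some bag; for every edge, both endpoints lie together in some bag; and for every vertex, the bags containing it form a connected subtree. Here bags containing vertex f are not connected in the tree, so the decomposition is invalid.

No — bags containing vertex f are not connected in the tree.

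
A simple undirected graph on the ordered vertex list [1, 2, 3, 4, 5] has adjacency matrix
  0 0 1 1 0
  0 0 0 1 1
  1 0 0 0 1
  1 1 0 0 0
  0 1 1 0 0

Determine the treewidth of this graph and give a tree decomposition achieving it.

The largest bag has 3 vertices, giving width 2; this decomposition certifies tw(G) ≤ 2. Since 2–5–3–1–4–2 is a cycle in G, G is not acyclic. Forests are exactly the graphs of treewidth ≤ 1, so tw(G) ≥ 2. Therefore the treewidth is 2.

Treewidth 2.
One such decomposition:
Bags: B1 = {2, 3, 5}  B2 = {1, 2, 3}  B3 = {1, 2, 4}
Tree: B1–B2, B2–B3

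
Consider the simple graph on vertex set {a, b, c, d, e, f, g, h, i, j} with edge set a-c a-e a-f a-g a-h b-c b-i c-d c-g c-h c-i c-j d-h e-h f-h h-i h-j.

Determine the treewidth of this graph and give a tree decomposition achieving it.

Each bag holds 3 vertices, so the decomposition has width 2, which upper-bounds the treewidth. For the lower bound, the 3 vertices {a, c, g} are pairwise adjacent, and any tree decomposition puts a clique entirely inside one bag — forcing width ≥ 2. Combining the bounds, tw(G) = 2.

Treewidth 2.
One such decomposition:
Bags: B1 = {a, e, h}  B2 = {a, c, h}  B3 = {c, h, i}  B4 = {a, c, g}  B5 = {b, c, i}  B6 = {c, d, h}  B7 = {c, h, j}  B8 = {a, f, h}
Tree: B1–B2, B2–B3, B2–B4, B3–B5, B3–B6, B3–B7, B2–B8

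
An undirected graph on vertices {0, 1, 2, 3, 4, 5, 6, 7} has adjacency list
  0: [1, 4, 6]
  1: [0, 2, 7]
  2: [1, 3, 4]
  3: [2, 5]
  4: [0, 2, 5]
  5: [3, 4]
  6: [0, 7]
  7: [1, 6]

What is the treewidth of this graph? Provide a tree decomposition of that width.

Every bag has size at most 3, so the width is 3 − 1 = 2 and tw(G) ≤ 2. For the lower bound, G contains the cycle 7–6–0–1–7, so G is not a forest; only forests have treewidth ≤ 1, hence tw(G) ≥ 2. Hence tw(G) = 2 exactly.

Treewidth 2.
One such decomposition:
Bags: B1 = {1, 6, 7}  B2 = {0, 1, 6}  B3 = {0, 1, 2}  B4 = {0, 2, 4}  B5 = {2, 3, 4}  B6 = {3, 4, 5}
Tree: B1–B2, B2–B3, B3–B4, B4–B5, B5–B6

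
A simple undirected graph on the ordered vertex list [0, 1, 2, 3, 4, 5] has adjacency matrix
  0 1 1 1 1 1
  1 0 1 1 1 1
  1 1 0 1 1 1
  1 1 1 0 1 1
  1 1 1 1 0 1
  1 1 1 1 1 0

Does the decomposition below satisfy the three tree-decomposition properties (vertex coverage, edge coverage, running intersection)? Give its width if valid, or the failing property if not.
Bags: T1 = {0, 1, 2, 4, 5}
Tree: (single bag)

No — vertex 3 appears in no bag.

A tree decomposition must satisfy three properties: every vertex lies in some bag; for every edge, both endpoints lie together in some bag; and for every vertex, the bags containing it form a connected subtree. Here vertex 3 appears in no bag, so the decomposition is invalid.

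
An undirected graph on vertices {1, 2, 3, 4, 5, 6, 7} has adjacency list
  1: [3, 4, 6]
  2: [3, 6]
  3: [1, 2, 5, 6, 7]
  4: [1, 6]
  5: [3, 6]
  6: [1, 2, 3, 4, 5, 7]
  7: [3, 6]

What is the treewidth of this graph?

2

A width-2 tree decomposition is:
Bags: B1 = {1, 4, 6}  B2 = {1, 3, 6}  B3 = {3, 5, 6}  B4 = {3, 6, 7}  B5 = {2, 3, 6}
Tree: B1–B2, B2–B3, B2–B4, B3–B5
Each bag holds 3 vertices, so the decomposition has width 2, which upper-bounds the treewidth. For the lower bound, the 3 vertices {1, 3, 6} are pairwise adjacent, and any tree decomposition puts a clique entirely inside one bag — forcing width ≥ 2. Therefore the treewidth is 2.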